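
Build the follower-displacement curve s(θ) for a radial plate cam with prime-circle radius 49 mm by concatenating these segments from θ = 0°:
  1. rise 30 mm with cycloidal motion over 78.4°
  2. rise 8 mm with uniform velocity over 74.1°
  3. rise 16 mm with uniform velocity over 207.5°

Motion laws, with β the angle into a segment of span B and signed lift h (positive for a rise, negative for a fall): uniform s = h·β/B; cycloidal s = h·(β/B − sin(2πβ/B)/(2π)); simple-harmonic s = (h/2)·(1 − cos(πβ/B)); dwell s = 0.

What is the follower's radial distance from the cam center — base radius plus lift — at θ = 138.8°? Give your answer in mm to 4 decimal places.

seg 1 [0°–78.4°] cycloidal, h=30: full span → s += 30 → s = 30.0000
seg 2 [78.4°–152.5°] uniform, h=8: θ=138.8° here. β=60.4, B=74.1. 8·60.4/74.1 = 6.5209 → s = 36.5209
radial distance = base radius + s = 49 + 36.5209 = 85.5209

85.5209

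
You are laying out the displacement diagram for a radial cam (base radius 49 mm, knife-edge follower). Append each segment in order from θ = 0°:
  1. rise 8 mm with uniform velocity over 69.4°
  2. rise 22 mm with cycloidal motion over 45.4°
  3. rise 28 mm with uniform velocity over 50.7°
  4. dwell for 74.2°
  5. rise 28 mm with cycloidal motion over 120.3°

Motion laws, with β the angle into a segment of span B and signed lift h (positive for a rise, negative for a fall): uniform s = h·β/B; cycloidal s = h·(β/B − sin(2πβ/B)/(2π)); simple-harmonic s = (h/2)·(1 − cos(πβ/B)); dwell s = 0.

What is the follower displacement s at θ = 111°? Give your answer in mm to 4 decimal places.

seg 1 [0°–69.4°] uniform, h=8: full span → s += 8 → s = 8.0000
seg 2 [69.4°–114.8°] cycloidal, h=22: θ=111° here. β=41.6, B=45.4. 22·(0.9163 − sin(2π·0.9163)/(2π)) = 21.9163 → s = 29.9163

29.9163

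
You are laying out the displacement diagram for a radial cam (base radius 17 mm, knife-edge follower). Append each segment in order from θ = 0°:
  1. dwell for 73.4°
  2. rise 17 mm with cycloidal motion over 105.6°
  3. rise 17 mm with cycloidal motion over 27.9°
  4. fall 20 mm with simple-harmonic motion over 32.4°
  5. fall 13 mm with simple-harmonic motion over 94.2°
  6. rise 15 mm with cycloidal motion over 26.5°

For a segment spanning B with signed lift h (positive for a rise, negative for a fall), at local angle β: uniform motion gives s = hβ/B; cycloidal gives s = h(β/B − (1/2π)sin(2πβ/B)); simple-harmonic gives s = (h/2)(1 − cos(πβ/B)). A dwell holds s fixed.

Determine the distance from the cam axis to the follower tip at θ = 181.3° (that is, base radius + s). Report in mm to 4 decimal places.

seg 1 [0°–73.4°] dwell: s stays 0.0000
seg 2 [73.4°–179°] cycloidal, h=17: full span → s += 17 → s = 17.0000
seg 3 [179°–206.9°] cycloidal, h=17: θ=181.3° here. β=2.3, B=27.9. 17·(0.0824 − sin(2π·0.0824)/(2π)) = 0.0618 → s = 17.0618
radial distance = base radius + s = 17 + 17.0618 = 34.0618

34.0618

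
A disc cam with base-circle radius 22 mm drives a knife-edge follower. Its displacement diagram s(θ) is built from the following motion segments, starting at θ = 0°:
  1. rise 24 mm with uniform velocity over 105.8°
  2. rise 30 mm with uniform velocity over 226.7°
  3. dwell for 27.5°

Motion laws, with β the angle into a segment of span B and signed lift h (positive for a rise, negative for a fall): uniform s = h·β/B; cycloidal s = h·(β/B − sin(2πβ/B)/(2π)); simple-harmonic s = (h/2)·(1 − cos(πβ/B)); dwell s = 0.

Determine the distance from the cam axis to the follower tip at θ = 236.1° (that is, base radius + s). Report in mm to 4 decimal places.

seg 1 [0°–105.8°] uniform, h=24: full span → s += 24 → s = 24.0000
seg 2 [105.8°–332.5°] uniform, h=30: θ=236.1° here. β=130.3, B=226.7. 30·130.3/226.7 = 17.2431 → s = 41.2431
radial distance = base radius + s = 22 + 41.2431 = 63.2431

63.2431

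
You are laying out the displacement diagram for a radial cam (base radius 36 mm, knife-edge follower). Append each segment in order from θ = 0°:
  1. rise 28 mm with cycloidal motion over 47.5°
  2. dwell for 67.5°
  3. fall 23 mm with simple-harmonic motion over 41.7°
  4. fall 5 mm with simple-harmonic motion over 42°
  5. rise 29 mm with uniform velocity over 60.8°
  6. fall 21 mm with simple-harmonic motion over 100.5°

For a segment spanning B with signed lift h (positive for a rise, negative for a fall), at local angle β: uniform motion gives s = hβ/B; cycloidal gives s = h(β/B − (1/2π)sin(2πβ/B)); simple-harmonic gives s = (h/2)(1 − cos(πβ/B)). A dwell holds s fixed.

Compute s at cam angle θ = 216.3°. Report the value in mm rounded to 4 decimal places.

seg 1 [0°–47.5°] cycloidal, h=28: full span → s += 28 → s = 28.0000
seg 2 [47.5°–115°] dwell: s stays 28.0000
seg 3 [115°–156.7°] simple-harmonic, h=-23: full span → s += -23 → s = 5.0000
seg 4 [156.7°–198.7°] simple-harmonic, h=-5: full span → s += -5 → s = 0.0000
seg 5 [198.7°–259.5°] uniform, h=29: θ=216.3° here. β=17.6, B=60.8. 29·17.6/60.8 = 8.3947 → s = 8.3947

8.3947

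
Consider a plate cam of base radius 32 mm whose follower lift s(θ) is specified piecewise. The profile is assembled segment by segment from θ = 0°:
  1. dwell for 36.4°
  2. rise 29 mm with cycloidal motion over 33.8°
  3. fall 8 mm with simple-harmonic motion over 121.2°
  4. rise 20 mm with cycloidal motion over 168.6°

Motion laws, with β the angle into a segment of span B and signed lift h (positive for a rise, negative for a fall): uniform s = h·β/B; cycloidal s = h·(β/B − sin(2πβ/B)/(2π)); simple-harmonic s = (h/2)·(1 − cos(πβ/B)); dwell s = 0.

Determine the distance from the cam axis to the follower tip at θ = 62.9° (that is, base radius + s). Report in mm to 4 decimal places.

seg 1 [0°–36.4°] dwell: s stays 0.0000
seg 2 [36.4°–70.2°] cycloidal, h=29: θ=62.9° here. β=26.5, B=33.8. 29·(0.7840 − sin(2π·0.7840)/(2π)) = 27.2471 → s = 27.2471
radial distance = base radius + s = 32 + 27.2471 = 59.2471

59.2471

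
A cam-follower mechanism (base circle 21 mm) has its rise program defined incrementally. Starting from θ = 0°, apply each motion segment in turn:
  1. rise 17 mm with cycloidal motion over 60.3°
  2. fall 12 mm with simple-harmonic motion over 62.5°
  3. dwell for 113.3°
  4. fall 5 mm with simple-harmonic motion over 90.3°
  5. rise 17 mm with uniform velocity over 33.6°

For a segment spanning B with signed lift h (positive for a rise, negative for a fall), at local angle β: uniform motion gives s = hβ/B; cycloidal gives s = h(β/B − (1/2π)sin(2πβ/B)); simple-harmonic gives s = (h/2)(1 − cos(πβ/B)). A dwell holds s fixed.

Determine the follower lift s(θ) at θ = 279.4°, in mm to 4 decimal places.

seg 1 [0°–60.3°] cycloidal, h=17: full span → s += 17 → s = 17.0000
seg 2 [60.3°–122.8°] simple-harmonic, h=-12: full span → s += -12 → s = 5.0000
seg 3 [122.8°–236.1°] dwell: s stays 5.0000
seg 4 [236.1°–326.4°] simple-harmonic, h=-5: θ=279.4° here. β=43.3, B=90.3. -5/2·(1 − cos(π·0.4795)) = -2.3392 → s = 2.6608

2.6608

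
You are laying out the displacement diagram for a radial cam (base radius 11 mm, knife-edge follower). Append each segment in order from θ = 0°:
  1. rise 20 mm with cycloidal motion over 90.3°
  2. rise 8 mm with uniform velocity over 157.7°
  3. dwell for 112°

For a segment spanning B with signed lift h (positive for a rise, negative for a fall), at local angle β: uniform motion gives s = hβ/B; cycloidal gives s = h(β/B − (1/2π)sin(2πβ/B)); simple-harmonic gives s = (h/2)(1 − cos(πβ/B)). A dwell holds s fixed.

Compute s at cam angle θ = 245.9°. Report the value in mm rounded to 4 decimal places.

seg 1 [0°–90.3°] cycloidal, h=20: full span → s += 20 → s = 20.0000
seg 2 [90.3°–248°] uniform, h=8: θ=245.9° here. β=155.6, B=157.7. 8·155.6/157.7 = 7.8935 → s = 27.8935

27.8935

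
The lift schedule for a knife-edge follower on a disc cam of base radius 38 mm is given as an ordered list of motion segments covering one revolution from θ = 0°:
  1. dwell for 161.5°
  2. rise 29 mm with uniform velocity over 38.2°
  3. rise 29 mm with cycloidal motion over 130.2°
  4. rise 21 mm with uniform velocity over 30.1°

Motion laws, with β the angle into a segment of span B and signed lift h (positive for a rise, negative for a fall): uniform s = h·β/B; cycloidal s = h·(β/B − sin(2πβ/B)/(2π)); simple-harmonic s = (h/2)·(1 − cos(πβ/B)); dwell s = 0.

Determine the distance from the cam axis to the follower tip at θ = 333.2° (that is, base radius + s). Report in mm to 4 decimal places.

seg 1 [0°–161.5°] dwell: s stays 0.0000
seg 2 [161.5°–199.7°] uniform, h=29: full span → s += 29 → s = 29.0000
seg 3 [199.7°–329.9°] cycloidal, h=29: full span → s += 29 → s = 58.0000
seg 4 [329.9°–360°] uniform, h=21: θ=333.2° here. β=3.3, B=30.1. 21·3.3/30.1 = 2.3023 → s = 60.3023
radial distance = base radius + s = 38 + 60.3023 = 98.3023

98.3023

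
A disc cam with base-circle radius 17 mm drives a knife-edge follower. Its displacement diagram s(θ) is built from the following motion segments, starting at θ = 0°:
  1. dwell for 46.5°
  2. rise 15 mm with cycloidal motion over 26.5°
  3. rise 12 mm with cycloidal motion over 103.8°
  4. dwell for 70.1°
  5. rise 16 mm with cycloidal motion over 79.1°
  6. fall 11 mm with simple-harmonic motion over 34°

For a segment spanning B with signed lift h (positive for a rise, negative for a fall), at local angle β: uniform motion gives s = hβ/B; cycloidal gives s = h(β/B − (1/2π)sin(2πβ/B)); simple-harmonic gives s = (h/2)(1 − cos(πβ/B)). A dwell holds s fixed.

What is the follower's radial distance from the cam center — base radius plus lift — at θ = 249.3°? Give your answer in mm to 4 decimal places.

seg 1 [0°–46.5°] dwell: s stays 0.0000
seg 2 [46.5°–73°] cycloidal, h=15: full span → s += 15 → s = 15.0000
seg 3 [73°–176.8°] cycloidal, h=12: full span → s += 12 → s = 27.0000
seg 4 [176.8°–246.9°] dwell: s stays 27.0000
seg 5 [246.9°–326°] cycloidal, h=16: θ=249.3° here. β=2.4, B=79.1. 16·(0.0303 − sin(2π·0.0303)/(2π)) = 0.0029 → s = 27.0029
radial distance = base radius + s = 17 + 27.0029 = 44.0029

44.0029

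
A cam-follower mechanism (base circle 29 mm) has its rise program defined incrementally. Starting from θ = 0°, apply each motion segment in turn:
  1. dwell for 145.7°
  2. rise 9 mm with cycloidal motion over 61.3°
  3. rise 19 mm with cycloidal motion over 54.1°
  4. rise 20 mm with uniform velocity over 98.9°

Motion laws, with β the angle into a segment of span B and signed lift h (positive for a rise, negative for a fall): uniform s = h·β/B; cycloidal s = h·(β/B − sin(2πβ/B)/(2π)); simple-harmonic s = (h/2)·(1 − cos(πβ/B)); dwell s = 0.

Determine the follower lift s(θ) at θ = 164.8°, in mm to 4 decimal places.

seg 1 [0°–145.7°] dwell: s stays 0.0000
seg 2 [145.7°–207°] cycloidal, h=9: θ=164.8° here. β=19.1, B=61.3. 9·(0.3116 − sin(2π·0.3116)/(2π)) = 1.4777 → s = 1.4777

1.4777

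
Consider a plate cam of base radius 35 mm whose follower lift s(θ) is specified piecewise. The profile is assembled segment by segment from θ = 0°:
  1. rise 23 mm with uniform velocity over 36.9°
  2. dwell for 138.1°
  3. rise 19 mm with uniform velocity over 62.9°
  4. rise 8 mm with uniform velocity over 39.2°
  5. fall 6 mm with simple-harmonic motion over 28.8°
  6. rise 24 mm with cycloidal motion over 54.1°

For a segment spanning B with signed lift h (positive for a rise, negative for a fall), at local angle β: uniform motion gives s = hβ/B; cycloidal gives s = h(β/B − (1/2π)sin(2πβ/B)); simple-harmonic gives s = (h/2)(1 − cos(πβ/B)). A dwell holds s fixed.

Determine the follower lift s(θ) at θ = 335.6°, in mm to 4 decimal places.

seg 1 [0°–36.9°] uniform, h=23: full span → s += 23 → s = 23.0000
seg 2 [36.9°–175°] dwell: s stays 23.0000
seg 3 [175°–237.9°] uniform, h=19: full span → s += 19 → s = 42.0000
seg 4 [237.9°–277.1°] uniform, h=8: full span → s += 8 → s = 50.0000
seg 5 [277.1°–305.9°] simple-harmonic, h=-6: full span → s += -6 → s = 44.0000
seg 6 [305.9°–360°] cycloidal, h=24: θ=335.6° here. β=29.7, B=54.1. 24·(0.5490 − sin(2π·0.5490)/(2π)) = 14.3327 → s = 58.3327

58.3327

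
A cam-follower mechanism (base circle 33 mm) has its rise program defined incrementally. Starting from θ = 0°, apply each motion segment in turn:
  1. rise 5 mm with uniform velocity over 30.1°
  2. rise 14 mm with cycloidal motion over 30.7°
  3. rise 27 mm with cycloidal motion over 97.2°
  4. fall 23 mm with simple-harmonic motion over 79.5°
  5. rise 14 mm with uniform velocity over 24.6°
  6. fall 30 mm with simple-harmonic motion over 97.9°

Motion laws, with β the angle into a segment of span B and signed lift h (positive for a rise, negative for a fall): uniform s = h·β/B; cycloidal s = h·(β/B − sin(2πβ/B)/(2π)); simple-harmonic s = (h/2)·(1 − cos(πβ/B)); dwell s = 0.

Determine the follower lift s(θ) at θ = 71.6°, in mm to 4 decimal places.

seg 1 [0°–30.1°] uniform, h=5: full span → s += 5 → s = 5.0000
seg 2 [30.1°–60.8°] cycloidal, h=14: full span → s += 14 → s = 19.0000
seg 3 [60.8°–158°] cycloidal, h=27: θ=71.6° here. β=10.8, B=97.2. 27·(0.1111 − sin(2π·0.1111)/(2π)) = 0.2378 → s = 19.2378

19.2378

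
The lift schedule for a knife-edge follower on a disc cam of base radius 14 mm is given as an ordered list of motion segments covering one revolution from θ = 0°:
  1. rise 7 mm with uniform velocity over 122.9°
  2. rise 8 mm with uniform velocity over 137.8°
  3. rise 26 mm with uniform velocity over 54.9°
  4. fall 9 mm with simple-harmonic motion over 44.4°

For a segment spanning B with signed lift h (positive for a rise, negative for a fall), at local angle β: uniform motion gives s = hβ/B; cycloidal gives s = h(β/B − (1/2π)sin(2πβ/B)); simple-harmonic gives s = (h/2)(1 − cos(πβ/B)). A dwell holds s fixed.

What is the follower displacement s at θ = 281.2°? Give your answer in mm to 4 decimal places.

seg 1 [0°–122.9°] uniform, h=7: full span → s += 7 → s = 7.0000
seg 2 [122.9°–260.7°] uniform, h=8: full span → s += 8 → s = 15.0000
seg 3 [260.7°–315.6°] uniform, h=26: θ=281.2° here. β=20.5, B=54.9. 26·20.5/54.9 = 9.7086 → s = 24.7086

24.7086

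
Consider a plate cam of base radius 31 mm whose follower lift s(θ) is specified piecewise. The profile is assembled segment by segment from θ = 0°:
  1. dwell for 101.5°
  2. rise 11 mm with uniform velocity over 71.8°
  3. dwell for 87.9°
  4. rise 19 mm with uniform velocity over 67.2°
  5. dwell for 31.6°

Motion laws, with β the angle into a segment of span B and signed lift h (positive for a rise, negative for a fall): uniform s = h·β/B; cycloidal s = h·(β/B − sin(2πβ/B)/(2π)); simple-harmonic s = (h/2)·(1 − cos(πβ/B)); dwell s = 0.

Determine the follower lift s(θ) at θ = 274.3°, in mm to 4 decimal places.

seg 1 [0°–101.5°] dwell: s stays 0.0000
seg 2 [101.5°–173.3°] uniform, h=11: full span → s += 11 → s = 11.0000
seg 3 [173.3°–261.2°] dwell: s stays 11.0000
seg 4 [261.2°–328.4°] uniform, h=19: θ=274.3° here. β=13.1, B=67.2. 19·13.1/67.2 = 3.7039 → s = 14.7039

14.7039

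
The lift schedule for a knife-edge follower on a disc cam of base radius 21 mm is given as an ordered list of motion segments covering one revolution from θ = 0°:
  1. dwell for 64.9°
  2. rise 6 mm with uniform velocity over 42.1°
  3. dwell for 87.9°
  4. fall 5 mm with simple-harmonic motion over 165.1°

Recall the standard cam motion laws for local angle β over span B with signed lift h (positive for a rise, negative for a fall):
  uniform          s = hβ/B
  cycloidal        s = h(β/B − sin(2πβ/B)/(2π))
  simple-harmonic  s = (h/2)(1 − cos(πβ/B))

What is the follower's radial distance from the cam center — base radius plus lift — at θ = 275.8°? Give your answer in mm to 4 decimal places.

seg 1 [0°–64.9°] dwell: s stays 0.0000
seg 2 [64.9°–107°] uniform, h=6: full span → s += 6 → s = 6.0000
seg 3 [107°–194.9°] dwell: s stays 6.0000
seg 4 [194.9°–360°] simple-harmonic, h=-5: θ=275.8° here. β=80.9, B=165.1. -5/2·(1 − cos(π·0.4900)) = -2.4215 → s = 3.5785
radial distance = base radius + s = 21 + 3.5785 = 24.5785

24.5785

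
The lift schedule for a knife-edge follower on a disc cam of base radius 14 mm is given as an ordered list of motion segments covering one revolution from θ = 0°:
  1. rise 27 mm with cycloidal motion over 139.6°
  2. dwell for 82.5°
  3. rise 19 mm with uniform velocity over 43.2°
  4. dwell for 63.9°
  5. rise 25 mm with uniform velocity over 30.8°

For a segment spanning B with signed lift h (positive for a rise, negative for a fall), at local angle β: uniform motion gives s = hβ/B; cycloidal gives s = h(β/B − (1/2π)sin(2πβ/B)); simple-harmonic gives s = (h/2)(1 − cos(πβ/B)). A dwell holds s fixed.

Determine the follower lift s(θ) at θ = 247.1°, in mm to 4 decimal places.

seg 1 [0°–139.6°] cycloidal, h=27: full span → s += 27 → s = 27.0000
seg 2 [139.6°–222.1°] dwell: s stays 27.0000
seg 3 [222.1°–265.3°] uniform, h=19: θ=247.1° here. β=25, B=43.2. 19·25/43.2 = 10.9954 → s = 37.9954

37.9954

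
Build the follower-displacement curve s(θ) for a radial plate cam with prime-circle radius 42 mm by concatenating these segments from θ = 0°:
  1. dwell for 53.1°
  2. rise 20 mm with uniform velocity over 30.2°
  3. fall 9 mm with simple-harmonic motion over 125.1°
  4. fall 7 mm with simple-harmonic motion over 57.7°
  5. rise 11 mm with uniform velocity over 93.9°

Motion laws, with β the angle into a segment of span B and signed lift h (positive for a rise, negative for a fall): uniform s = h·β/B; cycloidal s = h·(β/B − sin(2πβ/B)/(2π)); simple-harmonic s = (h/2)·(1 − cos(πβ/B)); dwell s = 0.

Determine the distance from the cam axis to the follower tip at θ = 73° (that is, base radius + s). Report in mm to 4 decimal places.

seg 1 [0°–53.1°] dwell: s stays 0.0000
seg 2 [53.1°–83.3°] uniform, h=20: θ=73° here. β=19.9, B=30.2. 20·19.9/30.2 = 13.1788 → s = 13.1788
radial distance = base radius + s = 42 + 13.1788 = 55.1788

55.1788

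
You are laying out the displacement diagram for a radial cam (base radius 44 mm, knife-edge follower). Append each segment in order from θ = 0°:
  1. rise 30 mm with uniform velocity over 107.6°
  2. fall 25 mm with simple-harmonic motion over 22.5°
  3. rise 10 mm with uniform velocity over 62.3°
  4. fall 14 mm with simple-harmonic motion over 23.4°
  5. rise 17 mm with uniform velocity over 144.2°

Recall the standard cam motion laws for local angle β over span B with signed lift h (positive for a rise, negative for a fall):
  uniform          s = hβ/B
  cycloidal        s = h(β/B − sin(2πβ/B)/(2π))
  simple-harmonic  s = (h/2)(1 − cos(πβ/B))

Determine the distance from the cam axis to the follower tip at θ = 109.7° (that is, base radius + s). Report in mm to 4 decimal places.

seg 1 [0°–107.6°] uniform, h=30: full span → s += 30 → s = 30.0000
seg 2 [107.6°–130.1°] simple-harmonic, h=-25: θ=109.7° here. β=2.1, B=22.5. -25/2·(1 − cos(π·0.0933)) = -0.5335 → s = 29.4665
radial distance = base radius + s = 44 + 29.4665 = 73.4665

73.4665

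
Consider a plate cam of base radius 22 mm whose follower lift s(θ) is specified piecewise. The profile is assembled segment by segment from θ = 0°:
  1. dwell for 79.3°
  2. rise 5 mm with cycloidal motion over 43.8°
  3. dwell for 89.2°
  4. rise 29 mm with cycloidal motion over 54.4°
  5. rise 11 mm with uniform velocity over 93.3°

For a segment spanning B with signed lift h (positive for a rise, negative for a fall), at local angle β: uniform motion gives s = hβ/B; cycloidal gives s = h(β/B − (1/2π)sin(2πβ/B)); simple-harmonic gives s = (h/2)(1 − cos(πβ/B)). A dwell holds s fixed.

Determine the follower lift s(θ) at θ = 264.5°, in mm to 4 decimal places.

seg 1 [0°–79.3°] dwell: s stays 0.0000
seg 2 [79.3°–123.1°] cycloidal, h=5: full span → s += 5 → s = 5.0000
seg 3 [123.1°–212.3°] dwell: s stays 5.0000
seg 4 [212.3°–266.7°] cycloidal, h=29: θ=264.5° here. β=52.2, B=54.4. 29·(0.9596 − sin(2π·0.9596)/(2π)) = 28.9874 → s = 33.9874

33.9874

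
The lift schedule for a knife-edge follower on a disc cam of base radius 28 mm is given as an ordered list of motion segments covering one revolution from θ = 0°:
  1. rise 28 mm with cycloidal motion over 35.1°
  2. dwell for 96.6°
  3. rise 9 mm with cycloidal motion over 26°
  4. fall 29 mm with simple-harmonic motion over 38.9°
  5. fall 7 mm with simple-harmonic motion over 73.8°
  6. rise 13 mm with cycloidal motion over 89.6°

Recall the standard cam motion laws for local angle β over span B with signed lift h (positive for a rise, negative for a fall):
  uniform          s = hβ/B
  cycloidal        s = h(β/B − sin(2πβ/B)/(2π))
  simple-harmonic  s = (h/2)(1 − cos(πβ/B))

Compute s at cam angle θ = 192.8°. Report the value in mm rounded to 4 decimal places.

seg 1 [0°–35.1°] cycloidal, h=28: full span → s += 28 → s = 28.0000
seg 2 [35.1°–131.7°] dwell: s stays 28.0000
seg 3 [131.7°–157.7°] cycloidal, h=9: full span → s += 9 → s = 37.0000
seg 4 [157.7°–196.6°] simple-harmonic, h=-29: θ=192.8° here. β=35.1, B=38.9. -29/2·(1 − cos(π·0.9023)) = -28.3225 → s = 8.6775

8.6775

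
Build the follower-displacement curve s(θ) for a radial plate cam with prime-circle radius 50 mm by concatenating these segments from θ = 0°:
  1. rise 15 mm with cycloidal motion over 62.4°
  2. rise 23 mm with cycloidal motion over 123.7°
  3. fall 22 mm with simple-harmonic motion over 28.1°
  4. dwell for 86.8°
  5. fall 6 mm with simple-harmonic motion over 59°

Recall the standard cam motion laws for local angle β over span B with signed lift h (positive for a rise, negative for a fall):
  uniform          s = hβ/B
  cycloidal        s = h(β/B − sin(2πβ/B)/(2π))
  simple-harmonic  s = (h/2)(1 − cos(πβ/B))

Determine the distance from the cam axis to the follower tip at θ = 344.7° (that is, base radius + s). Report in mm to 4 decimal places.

seg 1 [0°–62.4°] cycloidal, h=15: full span → s += 15 → s = 15.0000
seg 2 [62.4°–186.1°] cycloidal, h=23: full span → s += 23 → s = 38.0000
seg 3 [186.1°–214.2°] simple-harmonic, h=-22: full span → s += -22 → s = 16.0000
seg 4 [214.2°–301°] dwell: s stays 16.0000
seg 5 [301°–360°] simple-harmonic, h=-6: θ=344.7° here. β=43.7, B=59. -6/2·(1 − cos(π·0.7407)) = -5.0583 → s = 10.9417
radial distance = base radius + s = 50 + 10.9417 = 60.9417

60.9417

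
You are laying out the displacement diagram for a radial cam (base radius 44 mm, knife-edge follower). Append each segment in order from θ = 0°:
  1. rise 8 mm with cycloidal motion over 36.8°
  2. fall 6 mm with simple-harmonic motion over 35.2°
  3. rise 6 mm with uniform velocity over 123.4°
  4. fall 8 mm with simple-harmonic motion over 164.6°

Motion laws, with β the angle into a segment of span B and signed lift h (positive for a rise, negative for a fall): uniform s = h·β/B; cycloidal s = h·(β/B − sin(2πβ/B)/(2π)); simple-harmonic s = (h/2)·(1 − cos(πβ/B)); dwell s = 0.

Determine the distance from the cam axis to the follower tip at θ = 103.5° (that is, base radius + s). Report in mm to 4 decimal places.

seg 1 [0°–36.8°] cycloidal, h=8: full span → s += 8 → s = 8.0000
seg 2 [36.8°–72°] simple-harmonic, h=-6: full span → s += -6 → s = 2.0000
seg 3 [72°–195.4°] uniform, h=6: θ=103.5° here. β=31.5, B=123.4. 6·31.5/123.4 = 1.5316 → s = 3.5316
radial distance = base radius + s = 44 + 3.5316 = 47.5316

47.5316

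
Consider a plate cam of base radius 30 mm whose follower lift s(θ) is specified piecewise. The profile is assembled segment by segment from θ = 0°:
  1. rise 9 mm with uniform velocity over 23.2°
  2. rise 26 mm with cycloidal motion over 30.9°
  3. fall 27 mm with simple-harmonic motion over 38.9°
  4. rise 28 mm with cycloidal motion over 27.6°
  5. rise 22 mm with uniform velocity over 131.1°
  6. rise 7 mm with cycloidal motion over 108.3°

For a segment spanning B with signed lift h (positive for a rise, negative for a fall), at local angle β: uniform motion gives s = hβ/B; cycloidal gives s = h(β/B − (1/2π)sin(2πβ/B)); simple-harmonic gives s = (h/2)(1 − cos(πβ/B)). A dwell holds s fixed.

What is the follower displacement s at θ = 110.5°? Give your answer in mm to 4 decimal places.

seg 1 [0°–23.2°] uniform, h=9: full span → s += 9 → s = 9.0000
seg 2 [23.2°–54.1°] cycloidal, h=26: full span → s += 26 → s = 35.0000
seg 3 [54.1°–93°] simple-harmonic, h=-27: full span → s += -27 → s = 8.0000
seg 4 [93°–120.6°] cycloidal, h=28: θ=110.5° here. β=17.5, B=27.6. 28·(0.6341 − sin(2π·0.6341)/(2π)) = 21.0789 → s = 29.0789

29.0789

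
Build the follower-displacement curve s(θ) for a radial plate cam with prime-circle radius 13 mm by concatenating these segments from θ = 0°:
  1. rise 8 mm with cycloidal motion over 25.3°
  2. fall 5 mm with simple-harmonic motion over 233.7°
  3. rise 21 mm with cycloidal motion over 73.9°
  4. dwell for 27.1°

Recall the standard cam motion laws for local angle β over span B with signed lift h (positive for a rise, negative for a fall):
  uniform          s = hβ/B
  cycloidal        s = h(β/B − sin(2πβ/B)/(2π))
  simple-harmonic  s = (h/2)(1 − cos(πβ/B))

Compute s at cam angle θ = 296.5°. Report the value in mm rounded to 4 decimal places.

seg 1 [0°–25.3°] cycloidal, h=8: full span → s += 8 → s = 8.0000
seg 2 [25.3°–259°] simple-harmonic, h=-5: full span → s += -5 → s = 3.0000
seg 3 [259°–332.9°] cycloidal, h=21: θ=296.5° here. β=37.5, B=73.9. 21·(0.5074 − sin(2π·0.5074)/(2π)) = 10.8125 → s = 13.8125

13.8125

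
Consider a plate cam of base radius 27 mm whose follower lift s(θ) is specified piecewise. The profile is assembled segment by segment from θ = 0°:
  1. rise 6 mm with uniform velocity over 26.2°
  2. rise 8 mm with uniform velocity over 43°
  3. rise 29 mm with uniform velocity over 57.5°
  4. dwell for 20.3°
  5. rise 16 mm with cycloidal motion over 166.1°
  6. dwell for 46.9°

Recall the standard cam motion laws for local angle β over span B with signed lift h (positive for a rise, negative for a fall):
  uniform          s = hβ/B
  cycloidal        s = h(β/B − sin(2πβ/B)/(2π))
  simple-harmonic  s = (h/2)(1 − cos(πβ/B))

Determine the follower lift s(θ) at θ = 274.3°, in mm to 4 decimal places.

seg 1 [0°–26.2°] uniform, h=6: full span → s += 6 → s = 6.0000
seg 2 [26.2°–69.2°] uniform, h=8: full span → s += 8 → s = 14.0000
seg 3 [69.2°–126.7°] uniform, h=29: full span → s += 29 → s = 43.0000
seg 4 [126.7°–147°] dwell: s stays 43.0000
seg 5 [147°–313.1°] cycloidal, h=16: θ=274.3° here. β=127.3, B=166.1. 16·(0.7664 − sin(2π·0.7664)/(2π)) = 14.7955 → s = 57.7955

57.7955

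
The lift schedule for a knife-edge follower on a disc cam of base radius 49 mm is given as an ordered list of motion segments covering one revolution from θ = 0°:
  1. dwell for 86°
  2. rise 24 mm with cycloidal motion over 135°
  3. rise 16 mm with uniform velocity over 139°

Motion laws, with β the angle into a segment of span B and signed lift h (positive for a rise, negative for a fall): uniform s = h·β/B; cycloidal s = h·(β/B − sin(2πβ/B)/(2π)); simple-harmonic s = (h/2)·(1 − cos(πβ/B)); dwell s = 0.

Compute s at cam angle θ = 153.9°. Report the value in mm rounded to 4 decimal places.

seg 1 [0°–86°] dwell: s stays 0.0000
seg 2 [86°–221°] cycloidal, h=24: θ=153.9° here. β=67.9, B=135. 24·(0.5030 − sin(2π·0.5030)/(2π)) = 12.1422 → s = 12.1422

12.1422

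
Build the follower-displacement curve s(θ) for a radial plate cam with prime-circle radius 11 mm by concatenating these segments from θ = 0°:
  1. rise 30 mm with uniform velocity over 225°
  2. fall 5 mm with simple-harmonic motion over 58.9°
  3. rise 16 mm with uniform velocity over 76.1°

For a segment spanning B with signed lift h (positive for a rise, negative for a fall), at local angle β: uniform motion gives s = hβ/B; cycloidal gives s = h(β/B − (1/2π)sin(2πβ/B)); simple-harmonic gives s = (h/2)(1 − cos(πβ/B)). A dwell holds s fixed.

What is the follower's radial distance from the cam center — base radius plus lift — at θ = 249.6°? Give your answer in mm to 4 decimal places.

seg 1 [0°–225°] uniform, h=30: full span → s += 30 → s = 30.0000
seg 2 [225°–283.9°] simple-harmonic, h=-5: θ=249.6° here. β=24.6, B=58.9. -5/2·(1 − cos(π·0.4177)) = -1.8605 → s = 28.1395
radial distance = base radius + s = 11 + 28.1395 = 39.1395

39.1395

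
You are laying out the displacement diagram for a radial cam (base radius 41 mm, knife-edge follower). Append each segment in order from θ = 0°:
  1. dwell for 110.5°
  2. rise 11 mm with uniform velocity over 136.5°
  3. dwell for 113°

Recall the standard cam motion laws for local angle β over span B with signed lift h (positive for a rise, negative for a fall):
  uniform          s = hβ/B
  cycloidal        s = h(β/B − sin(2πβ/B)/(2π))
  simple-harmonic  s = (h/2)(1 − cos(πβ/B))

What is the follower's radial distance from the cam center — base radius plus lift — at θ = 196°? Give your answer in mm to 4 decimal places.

seg 1 [0°–110.5°] dwell: s stays 0.0000
seg 2 [110.5°–247°] uniform, h=11: θ=196° here. β=85.5, B=136.5. 11·85.5/136.5 = 6.8901 → s = 6.8901
radial distance = base radius + s = 41 + 6.8901 = 47.8901

47.8901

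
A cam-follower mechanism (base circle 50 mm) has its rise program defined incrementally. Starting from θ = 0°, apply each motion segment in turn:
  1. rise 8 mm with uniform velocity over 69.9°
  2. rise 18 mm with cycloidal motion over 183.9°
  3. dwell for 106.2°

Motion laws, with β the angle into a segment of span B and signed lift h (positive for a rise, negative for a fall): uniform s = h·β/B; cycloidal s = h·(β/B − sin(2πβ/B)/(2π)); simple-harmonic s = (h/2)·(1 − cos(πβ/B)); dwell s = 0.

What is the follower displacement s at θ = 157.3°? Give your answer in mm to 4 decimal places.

seg 1 [0°–69.9°] uniform, h=8: full span → s += 8 → s = 8.0000
seg 2 [69.9°–253.8°] cycloidal, h=18: θ=157.3° here. β=87.4, B=183.9. 18·(0.4753 − sin(2π·0.4753)/(2π)) = 8.1111 → s = 16.1111

16.1111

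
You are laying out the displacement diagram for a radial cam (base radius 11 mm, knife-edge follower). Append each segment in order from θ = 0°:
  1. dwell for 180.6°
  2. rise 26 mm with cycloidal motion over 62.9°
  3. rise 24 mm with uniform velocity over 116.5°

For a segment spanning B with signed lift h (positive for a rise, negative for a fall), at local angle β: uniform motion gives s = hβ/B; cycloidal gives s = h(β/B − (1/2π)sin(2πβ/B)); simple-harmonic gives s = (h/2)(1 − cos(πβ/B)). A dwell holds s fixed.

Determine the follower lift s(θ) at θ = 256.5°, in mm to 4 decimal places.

seg 1 [0°–180.6°] dwell: s stays 0.0000
seg 2 [180.6°–243.5°] cycloidal, h=26: full span → s += 26 → s = 26.0000
seg 3 [243.5°–360°] uniform, h=24: θ=256.5° here. β=13, B=116.5. 24·13/116.5 = 2.6781 → s = 28.6781

28.6781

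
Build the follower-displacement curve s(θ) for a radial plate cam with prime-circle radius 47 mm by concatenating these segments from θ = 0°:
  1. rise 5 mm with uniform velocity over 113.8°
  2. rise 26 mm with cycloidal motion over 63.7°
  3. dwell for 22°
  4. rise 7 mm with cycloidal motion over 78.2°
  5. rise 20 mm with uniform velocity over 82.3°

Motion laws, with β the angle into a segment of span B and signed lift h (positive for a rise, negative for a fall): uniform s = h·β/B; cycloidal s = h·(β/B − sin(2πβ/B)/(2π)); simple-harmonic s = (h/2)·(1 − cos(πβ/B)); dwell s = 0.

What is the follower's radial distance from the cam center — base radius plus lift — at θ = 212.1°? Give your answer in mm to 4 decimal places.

seg 1 [0°–113.8°] uniform, h=5: full span → s += 5 → s = 5.0000
seg 2 [113.8°–177.5°] cycloidal, h=26: full span → s += 26 → s = 31.0000
seg 3 [177.5°–199.5°] dwell: s stays 31.0000
seg 4 [199.5°–277.7°] cycloidal, h=7: θ=212.1° here. β=12.6, B=78.2. 7·(0.1611 − sin(2π·0.1611)/(2π)) = 0.1830 → s = 31.1830
radial distance = base radius + s = 47 + 31.1830 = 78.1830

78.1830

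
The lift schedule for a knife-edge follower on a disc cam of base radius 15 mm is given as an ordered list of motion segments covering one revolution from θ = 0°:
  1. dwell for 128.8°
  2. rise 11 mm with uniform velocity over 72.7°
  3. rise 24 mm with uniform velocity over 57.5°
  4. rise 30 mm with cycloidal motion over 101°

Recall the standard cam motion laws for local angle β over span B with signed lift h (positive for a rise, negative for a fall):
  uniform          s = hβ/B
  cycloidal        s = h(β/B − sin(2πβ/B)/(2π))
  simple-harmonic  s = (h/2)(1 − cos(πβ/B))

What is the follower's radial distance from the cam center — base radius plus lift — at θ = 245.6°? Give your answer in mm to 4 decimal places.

seg 1 [0°–128.8°] dwell: s stays 0.0000
seg 2 [128.8°–201.5°] uniform, h=11: full span → s += 11 → s = 11.0000
seg 3 [201.5°–259°] uniform, h=24: θ=245.6° here. β=44.1, B=57.5. 24·44.1/57.5 = 18.4070 → s = 29.4070
radial distance = base radius + s = 15 + 29.4070 = 44.4070

44.4070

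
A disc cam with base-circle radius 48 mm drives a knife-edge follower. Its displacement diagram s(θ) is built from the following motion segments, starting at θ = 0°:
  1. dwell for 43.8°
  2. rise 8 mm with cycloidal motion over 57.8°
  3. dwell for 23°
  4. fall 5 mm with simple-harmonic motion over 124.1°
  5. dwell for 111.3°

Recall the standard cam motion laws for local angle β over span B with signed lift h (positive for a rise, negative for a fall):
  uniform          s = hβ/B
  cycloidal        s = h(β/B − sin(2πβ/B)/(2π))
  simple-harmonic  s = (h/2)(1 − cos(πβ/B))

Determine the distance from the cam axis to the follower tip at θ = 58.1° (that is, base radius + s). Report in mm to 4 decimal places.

seg 1 [0°–43.8°] dwell: s stays 0.0000
seg 2 [43.8°–101.6°] cycloidal, h=8: θ=58.1° here. β=14.3, B=57.8. 8·(0.2474 − sin(2π·0.2474)/(2π)) = 0.7062 → s = 0.7062
radial distance = base radius + s = 48 + 0.7062 = 48.7062

48.7062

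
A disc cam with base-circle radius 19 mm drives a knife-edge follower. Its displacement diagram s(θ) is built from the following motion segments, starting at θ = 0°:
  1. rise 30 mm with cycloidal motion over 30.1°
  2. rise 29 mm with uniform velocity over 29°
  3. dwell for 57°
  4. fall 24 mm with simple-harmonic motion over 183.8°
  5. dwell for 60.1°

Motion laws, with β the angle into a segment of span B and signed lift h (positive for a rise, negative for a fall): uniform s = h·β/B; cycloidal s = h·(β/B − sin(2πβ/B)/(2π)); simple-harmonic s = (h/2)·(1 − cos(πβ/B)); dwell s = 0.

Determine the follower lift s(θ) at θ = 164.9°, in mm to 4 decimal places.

seg 1 [0°–30.1°] cycloidal, h=30: full span → s += 30 → s = 30.0000
seg 2 [30.1°–59.1°] uniform, h=29: full span → s += 29 → s = 59.0000
seg 3 [59.1°–116.1°] dwell: s stays 59.0000
seg 4 [116.1°–299.9°] simple-harmonic, h=-24: θ=164.9° here. β=48.8, B=183.8. -24/2·(1 − cos(π·0.2655)) = -3.9380 → s = 55.0620

55.0620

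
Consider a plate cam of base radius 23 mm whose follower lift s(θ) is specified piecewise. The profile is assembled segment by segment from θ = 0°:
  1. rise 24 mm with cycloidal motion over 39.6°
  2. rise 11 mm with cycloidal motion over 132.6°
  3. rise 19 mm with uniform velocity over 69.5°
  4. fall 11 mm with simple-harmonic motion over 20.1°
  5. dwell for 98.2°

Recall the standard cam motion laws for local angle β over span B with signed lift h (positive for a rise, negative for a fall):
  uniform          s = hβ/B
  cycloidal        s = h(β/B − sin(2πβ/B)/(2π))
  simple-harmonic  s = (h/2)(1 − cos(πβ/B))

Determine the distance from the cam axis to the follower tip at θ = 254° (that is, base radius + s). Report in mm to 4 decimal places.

seg 1 [0°–39.6°] cycloidal, h=24: full span → s += 24 → s = 24.0000
seg 2 [39.6°–172.2°] cycloidal, h=11: full span → s += 11 → s = 35.0000
seg 3 [172.2°–241.7°] uniform, h=19: full span → s += 19 → s = 54.0000
seg 4 [241.7°–261.8°] simple-harmonic, h=-11: θ=254° here. β=12.3, B=20.1. -11/2·(1 − cos(π·0.6119)) = -7.3946 → s = 46.6054
radial distance = base radius + s = 23 + 46.6054 = 69.6054

69.6054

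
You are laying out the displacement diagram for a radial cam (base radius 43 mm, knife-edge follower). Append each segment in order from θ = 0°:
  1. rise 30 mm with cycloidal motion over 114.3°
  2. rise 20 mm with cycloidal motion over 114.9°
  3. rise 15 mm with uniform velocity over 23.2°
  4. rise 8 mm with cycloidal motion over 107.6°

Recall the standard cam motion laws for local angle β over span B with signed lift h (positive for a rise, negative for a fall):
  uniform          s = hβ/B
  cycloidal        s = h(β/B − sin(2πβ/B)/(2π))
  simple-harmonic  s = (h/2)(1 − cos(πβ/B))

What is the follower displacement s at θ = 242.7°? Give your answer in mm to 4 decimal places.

seg 1 [0°–114.3°] cycloidal, h=30: full span → s += 30 → s = 30.0000
seg 2 [114.3°–229.2°] cycloidal, h=20: full span → s += 20 → s = 50.0000
seg 3 [229.2°–252.4°] uniform, h=15: θ=242.7° here. β=13.5, B=23.2. 15·13.5/23.2 = 8.7284 → s = 58.7284

58.7284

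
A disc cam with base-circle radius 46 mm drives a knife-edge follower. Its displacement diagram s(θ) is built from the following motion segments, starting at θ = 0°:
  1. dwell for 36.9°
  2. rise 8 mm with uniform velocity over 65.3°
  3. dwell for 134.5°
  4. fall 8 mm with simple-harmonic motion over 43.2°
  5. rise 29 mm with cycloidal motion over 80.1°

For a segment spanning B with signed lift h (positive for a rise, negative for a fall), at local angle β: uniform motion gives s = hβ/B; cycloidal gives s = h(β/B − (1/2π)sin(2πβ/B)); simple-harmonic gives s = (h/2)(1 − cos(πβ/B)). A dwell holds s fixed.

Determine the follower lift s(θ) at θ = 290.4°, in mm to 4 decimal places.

seg 1 [0°–36.9°] dwell: s stays 0.0000
seg 2 [36.9°–102.2°] uniform, h=8: full span → s += 8 → s = 8.0000
seg 3 [102.2°–236.7°] dwell: s stays 8.0000
seg 4 [236.7°–279.9°] simple-harmonic, h=-8: full span → s += -8 → s = 0.0000
seg 5 [279.9°–360°] cycloidal, h=29: θ=290.4° here. β=10.5, B=80.1. 29·(0.1311 − sin(2π·0.1311)/(2π)) = 0.4155 → s = 0.4155

0.4155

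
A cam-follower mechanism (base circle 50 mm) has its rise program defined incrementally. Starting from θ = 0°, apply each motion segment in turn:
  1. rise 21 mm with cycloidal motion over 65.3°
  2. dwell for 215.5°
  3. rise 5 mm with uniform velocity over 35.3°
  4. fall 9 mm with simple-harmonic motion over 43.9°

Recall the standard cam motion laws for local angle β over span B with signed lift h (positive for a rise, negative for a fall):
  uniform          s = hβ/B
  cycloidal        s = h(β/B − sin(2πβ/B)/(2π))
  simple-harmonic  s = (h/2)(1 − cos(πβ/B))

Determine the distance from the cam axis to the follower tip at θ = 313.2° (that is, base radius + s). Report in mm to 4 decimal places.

seg 1 [0°–65.3°] cycloidal, h=21: full span → s += 21 → s = 21.0000
seg 2 [65.3°–280.8°] dwell: s stays 21.0000
seg 3 [280.8°–316.1°] uniform, h=5: θ=313.2° here. β=32.4, B=35.3. 5·32.4/35.3 = 4.5892 → s = 25.5892
radial distance = base radius + s = 50 + 25.5892 = 75.5892

75.5892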